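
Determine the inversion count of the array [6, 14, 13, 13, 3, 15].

Finding inversions in [6, 14, 13, 13, 3, 15]:

(0, 4): arr[0]=6 > arr[4]=3
(1, 2): arr[1]=14 > arr[2]=13
(1, 3): arr[1]=14 > arr[3]=13
(1, 4): arr[1]=14 > arr[4]=3
(2, 4): arr[2]=13 > arr[4]=3
(3, 4): arr[3]=13 > arr[4]=3

Total inversions: 6

The array has 6 inversion(s): (0,4), (1,2), (1,3), (1,4), (2,4), (3,4). Each pair (i,j) satisfies i < j and arr[i] > arr[j].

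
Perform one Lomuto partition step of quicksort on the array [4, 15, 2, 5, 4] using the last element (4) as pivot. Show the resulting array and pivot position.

Lomuto partition with pivot = 4:

Initial array: [4, 15, 2, 5, 4]

arr[0]=4 <= 4: swap with position 0, array becomes [4, 15, 2, 5, 4]
arr[1]=15 > 4: no swap
arr[2]=2 <= 4: swap with position 1, array becomes [4, 2, 15, 5, 4]
arr[3]=5 > 4: no swap

Place pivot at position 2: [4, 2, 4, 5, 15]
Pivot position: 2

After partitioning with pivot 4, the array becomes [4, 2, 4, 5, 15]. The pivot is placed at index 2. All elements to the left of the pivot are <= 4, and all elements to the right are > 4.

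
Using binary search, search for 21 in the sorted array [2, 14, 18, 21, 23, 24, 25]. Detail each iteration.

Binary search for 21 in [2, 14, 18, 21, 23, 24, 25]:

lo=0, hi=6, mid=3, arr[mid]=21 -> Found target at index 3!

Binary search finds 21 at index 3 after 1 comparisons. The search repeatedly halves the search space by comparing with the middle element.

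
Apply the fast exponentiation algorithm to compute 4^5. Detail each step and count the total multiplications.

Computing 4^5 by squaring (build up from 4^1; each line after the first costs one multiplication):

4^1 = 4
4^2 = (4^1)^2 = 4^2 = 16
4^4 = (4^2)^2 = 16^2 = 256
4^5 = 4 * 4^4 = 4 * 256 = 1024

Result: 1024
Multiplications needed: 3 (3 lines after 4^1)

4^5 = 1024. Using exponentiation by squaring, this requires 3 multiplications. The key idea: if the exponent is even, square the half-power; if odd, multiply by the base once.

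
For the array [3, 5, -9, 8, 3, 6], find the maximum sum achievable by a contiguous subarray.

Using Kadane's algorithm on [3, 5, -9, 8, 3, 6]:

Scanning through the array:
Position 1 (value 5): max_ending_here = 8, max_so_far = 8
Position 2 (value -9): max_ending_here = -1, max_so_far = 8
Position 3 (value 8): max_ending_here = 8, max_so_far = 8
Position 4 (value 3): max_ending_here = 11, max_so_far = 11
Position 5 (value 6): max_ending_here = 17, max_so_far = 17

Maximum subarray: [8, 3, 6]
Maximum sum: 17

The maximum subarray is [8, 3, 6] with sum 17. This subarray runs from index 3 to index 5.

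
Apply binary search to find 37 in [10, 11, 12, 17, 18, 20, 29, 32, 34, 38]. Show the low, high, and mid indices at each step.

Binary search for 37 in [10, 11, 12, 17, 18, 20, 29, 32, 34, 38]:

lo=0, hi=9, mid=4, arr[mid]=18 -> 18 < 37, search right half
lo=5, hi=9, mid=7, arr[mid]=32 -> 32 < 37, search right half
lo=8, hi=9, mid=8, arr[mid]=34 -> 34 < 37, search right half
lo=9, hi=9, mid=9, arr[mid]=38 -> 38 > 37, search left half
lo=9 > hi=8, target 37 not found

Binary search determines that 37 is not in the array after 4 comparisons. The search space was exhausted without finding the target.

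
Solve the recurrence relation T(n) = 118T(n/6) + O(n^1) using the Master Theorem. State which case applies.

Master Theorem for T(n) = 118T(n/6) + O(n^1):

a = 118, b = 6, c = 1
log_b(a) = log_6(118) = 2.6626

Case 1: c = 1 < log_6(118) = 2.6626
T(n) = O(n^(log_6 118))

For T(n) = 118T(n/6) + O(n^1): log_6(118) = 2.6626. This is Case 1 of the Master Theorem (c < log_b(a), work dominated by leaves), giving O(n^(log_6 118)).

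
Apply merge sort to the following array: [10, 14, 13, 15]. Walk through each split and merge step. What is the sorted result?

Merge sort trace:

Split: [10, 14, 13, 15] -> [10, 14] and [13, 15]
  Split: [10, 14] -> [10] and [14]
  Merge: [10] + [14] -> [10, 14]
  Split: [13, 15] -> [13] and [15]
  Merge: [13] + [15] -> [13, 15]
Merge: [10, 14] + [13, 15] -> [10, 13, 14, 15]

Final sorted array: [10, 13, 14, 15]

The merge sort proceeds by recursively splitting the array and merging sorted halves.
After all merges, the sorted array is [10, 13, 14, 15].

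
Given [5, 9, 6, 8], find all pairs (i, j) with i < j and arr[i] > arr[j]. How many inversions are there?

Finding inversions in [5, 9, 6, 8]:

(1, 2): arr[1]=9 > arr[2]=6
(1, 3): arr[1]=9 > arr[3]=8

Total inversions: 2

The array has 2 inversion(s): (1,2), (1,3). Each pair (i,j) satisfies i < j and arr[i] > arr[j].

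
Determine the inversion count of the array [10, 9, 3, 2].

Finding inversions in [10, 9, 3, 2]:

(0, 1): arr[0]=10 > arr[1]=9
(0, 2): arr[0]=10 > arr[2]=3
(0, 3): arr[0]=10 > arr[3]=2
(1, 2): arr[1]=9 > arr[2]=3
(1, 3): arr[1]=9 > arr[3]=2
(2, 3): arr[2]=3 > arr[3]=2

Total inversions: 6

The array has 6 inversion(s): (0,1), (0,2), (0,3), (1,2), (1,3), (2,3). Each pair (i,j) satisfies i < j and arr[i] > arr[j].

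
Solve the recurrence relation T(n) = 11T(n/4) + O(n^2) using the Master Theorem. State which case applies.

Master Theorem for T(n) = 11T(n/4) + O(n^2):

a = 11, b = 4, c = 2
log_b(a) = log_4(11) = 1.7297

Case 3: c = 2 > log_4(11) = 1.7297
T(n) = O(n^2) = O(n^2)

For T(n) = 11T(n/4) + O(n^2): log_4(11) = 1.7297. This is Case 3 of the Master Theorem (c > log_b(a), work dominated by root), giving O(n^2).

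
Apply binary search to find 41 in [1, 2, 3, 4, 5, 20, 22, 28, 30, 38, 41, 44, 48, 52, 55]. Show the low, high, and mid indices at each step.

Binary search for 41 in [1, 2, 3, 4, 5, 20, 22, 28, 30, 38, 41, 44, 48, 52, 55]:

lo=0, hi=14, mid=7, arr[mid]=28 -> 28 < 41, search right half
lo=8, hi=14, mid=11, arr[mid]=44 -> 44 > 41, search left half
lo=8, hi=10, mid=9, arr[mid]=38 -> 38 < 41, search right half
lo=10, hi=10, mid=10, arr[mid]=41 -> Found target at index 10!

Binary search finds 41 at index 10 after 4 comparisons. The search repeatedly halves the search space by comparing with the middle element.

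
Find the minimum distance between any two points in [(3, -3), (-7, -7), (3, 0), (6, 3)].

Computing all pairwise distances among 4 points:

d((3, -3), (-7, -7)) = 10.7703
d((3, -3), (3, 0)) = 3.0 <-- minimum
d((3, -3), (6, 3)) = 6.7082
d((-7, -7), (3, 0)) = 12.2066
d((-7, -7), (6, 3)) = 16.4012
d((3, 0), (6, 3)) = 4.2426

Closest pair: (3, -3) and (3, 0) with distance 3.0

The closest pair is (3, -3) and (3, 0) with Euclidean distance 3.0. For 4 points, brute-force pairwise comparison is shown above. For large n, the divide-and-conquer algorithm (sort by x, recurse on halves, check the dividing strip) achieves O(n log n).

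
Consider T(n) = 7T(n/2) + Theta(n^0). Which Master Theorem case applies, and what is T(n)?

Master Theorem for T(n) = 7T(n/2) + O(n^0):

a = 7, b = 2, c = 0
log_b(a) = log_2(7) = 2.8074

Case 1: c = 0 < log_2(7) = 2.8074
T(n) = O(n^(log_2 7))

For T(n) = 7T(n/2) + O(n^0): log_2(7) = 2.8074. This is Case 1 of the Master Theorem (c < log_b(a), work dominated by leaves), giving O(n^(log_2 7)).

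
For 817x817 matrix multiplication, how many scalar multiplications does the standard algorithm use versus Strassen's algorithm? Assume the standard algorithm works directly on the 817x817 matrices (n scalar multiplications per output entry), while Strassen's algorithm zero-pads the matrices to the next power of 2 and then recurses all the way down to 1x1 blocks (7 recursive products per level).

Matrix multiplication for 817x817 matrices:

Strassen's algorithm requires power-of-2 dimensions. Pad 817x817 to 1024x1024 (next power of 2).

Standard algorithm: 817^3 = 545338513 multiplications
Strassen's algorithm: 7^(log2(1024)) = 7^10 = 282475249 multiplications
Savings: 545338513 - 282475249 = 262863264 multiplications

Standard: 545338513 multiplications (817^3). Strassen: 282475249 multiplications (7^10, after padding to 1024x1024). Strassen reduces 8 recursive multiplications to 7 at each level.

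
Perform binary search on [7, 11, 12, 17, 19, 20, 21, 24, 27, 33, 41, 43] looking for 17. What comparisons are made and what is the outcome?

Binary search for 17 in [7, 11, 12, 17, 19, 20, 21, 24, 27, 33, 41, 43]:

lo=0, hi=11, mid=5, arr[mid]=20 -> 20 > 17, search left half
lo=0, hi=4, mid=2, arr[mid]=12 -> 12 < 17, search right half
lo=3, hi=4, mid=3, arr[mid]=17 -> Found target at index 3!

Binary search finds 17 at index 3 after 3 comparisons. The search repeatedly halves the search space by comparing with the middle element.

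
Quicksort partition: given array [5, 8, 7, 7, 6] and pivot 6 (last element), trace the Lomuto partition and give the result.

Lomuto partition with pivot = 6:

Initial array: [5, 8, 7, 7, 6]

arr[0]=5 <= 6: swap with position 0, array becomes [5, 8, 7, 7, 6]
arr[1]=8 > 6: no swap
arr[2]=7 > 6: no swap
arr[3]=7 > 6: no swap

Place pivot at position 1: [5, 6, 7, 7, 8]
Pivot position: 1

After partitioning with pivot 6, the array becomes [5, 6, 7, 7, 8]. The pivot is placed at index 1. All elements to the left of the pivot are <= 6, and all elements to the right are > 6.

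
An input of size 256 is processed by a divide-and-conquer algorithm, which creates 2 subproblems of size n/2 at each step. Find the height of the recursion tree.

For divide and conquer with division factor 2:

Problem sizes at each level:
Level 0: 256
Level 1: 128
Level 2: 64
Level 3: 32
Level 4: 16
Level 5: 8
Level 6: 4
Level 7: 2
Level 8: 1

The root is level 0 and the size-1 base case is level 8 (the tree spans levels 0 through 8, i.e. 9 levels counting the root), so the depth is the number of divisions: log_2(256) = 8

The recursion tree depth is log_2(256) = 8. At each level, the problem size is divided by 2, so it takes 8 divisions to reduce to a base case of size 1. The algorithm makes 2 recursive calls at each level.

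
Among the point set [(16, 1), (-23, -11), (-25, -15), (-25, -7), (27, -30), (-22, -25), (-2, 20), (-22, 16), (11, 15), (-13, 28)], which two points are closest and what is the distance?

Computing all pairwise distances among 10 points:

d((16, 1), (-23, -11)) = 40.8044
d((16, 1), (-25, -15)) = 44.0114
d((16, 1), (-25, -7)) = 41.7732
d((16, 1), (27, -30)) = 32.8938
d((16, 1), (-22, -25)) = 46.0435
d((16, 1), (-2, 20)) = 26.1725
d((16, 1), (-22, 16)) = 40.8534
d((16, 1), (11, 15)) = 14.8661
d((16, 1), (-13, 28)) = 39.6232
d((-23, -11), (-25, -15)) = 4.4721 <-- minimum
d((-23, -11), (-25, -7)) = 4.4721 <-- minimum
d((-23, -11), (27, -30)) = 53.4883
d((-23, -11), (-22, -25)) = 14.0357
d((-23, -11), (-2, 20)) = 37.4433
d((-23, -11), (-22, 16)) = 27.0185
d((-23, -11), (11, 15)) = 42.8019
d((-23, -11), (-13, 28)) = 40.2616
d((-25, -15), (-25, -7)) = 8.0
d((-25, -15), (27, -30)) = 54.1202
d((-25, -15), (-22, -25)) = 10.4403
d((-25, -15), (-2, 20)) = 41.8808
d((-25, -15), (-22, 16)) = 31.1448
d((-25, -15), (11, 15)) = 46.8615
d((-25, -15), (-13, 28)) = 44.643
d((-25, -7), (27, -30)) = 56.8595
d((-25, -7), (-22, -25)) = 18.2483
d((-25, -7), (-2, 20)) = 35.4683
d((-25, -7), (-22, 16)) = 23.1948
d((-25, -7), (11, 15)) = 42.19
d((-25, -7), (-13, 28)) = 37.0
d((27, -30), (-22, -25)) = 49.2544
d((27, -30), (-2, 20)) = 57.8014
d((27, -30), (-22, 16)) = 67.2086
d((27, -30), (11, 15)) = 47.7598
d((27, -30), (-13, 28)) = 70.4557
d((-22, -25), (-2, 20)) = 49.2443
d((-22, -25), (-22, 16)) = 41.0
d((-22, -25), (11, 15)) = 51.8556
d((-22, -25), (-13, 28)) = 53.7587
d((-2, 20), (-22, 16)) = 20.3961
d((-2, 20), (11, 15)) = 13.9284
d((-2, 20), (-13, 28)) = 13.6015
d((-22, 16), (11, 15)) = 33.0151
d((-22, 16), (-13, 28)) = 15.0
d((11, 15), (-13, 28)) = 27.2947

Minimum distance: 4.4721 (tie among 2 pairs: (-23, -11) and (-25, -15); (-23, -11) and (-25, -7))

The minimum Euclidean distance is 4.4721. There is a tie: 2 pairs achieve this minimum — (-23, -11) and (-25, -15); (-23, -11) and (-25, -7). Any of these is a valid closest pair. For 10 points, brute-force pairwise comparison is shown above. For large n, the divide-and-conquer algorithm (sort by x, recurse on halves, check the dividing strip) achieves O(n log n).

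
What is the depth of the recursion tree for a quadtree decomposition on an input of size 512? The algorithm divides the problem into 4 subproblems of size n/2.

For divide and conquer with division factor 2:

Problem sizes at each level:
Level 0: 512
Level 1: 256
Level 2: 128
Level 3: 64
Level 4: 32
Level 5: 16
Level 6: 8
Level 7: 4
Level 8: 2
Level 9: 1

The root is level 0 and the size-1 base case is level 9 (the tree spans levels 0 through 9, i.e. 10 levels counting the root), so the depth is the number of divisions: log_2(512) = 9

The recursion tree depth is log_2(512) = 9. At each level, the problem size is divided by 2, so it takes 9 divisions to reduce to a base case of size 1. The algorithm makes 4 recursive calls at each level.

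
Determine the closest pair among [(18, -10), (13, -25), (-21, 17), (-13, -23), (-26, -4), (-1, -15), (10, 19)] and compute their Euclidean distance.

Computing all pairwise distances among 7 points:

d((18, -10), (13, -25)) = 15.8114
d((18, -10), (-21, 17)) = 47.4342
d((18, -10), (-13, -23)) = 33.6155
d((18, -10), (-26, -4)) = 44.4072
d((18, -10), (-1, -15)) = 19.6469
d((18, -10), (10, 19)) = 30.0832
d((13, -25), (-21, 17)) = 54.037
d((13, -25), (-13, -23)) = 26.0768
d((13, -25), (-26, -4)) = 44.2945
d((13, -25), (-1, -15)) = 17.2047
d((13, -25), (10, 19)) = 44.1022
d((-21, 17), (-13, -23)) = 40.7922
d((-21, 17), (-26, -4)) = 21.587
d((-21, 17), (-1, -15)) = 37.7359
d((-21, 17), (10, 19)) = 31.0644
d((-13, -23), (-26, -4)) = 23.0217
d((-13, -23), (-1, -15)) = 14.4222 <-- minimum
d((-13, -23), (10, 19)) = 47.8853
d((-26, -4), (-1, -15)) = 27.313
d((-26, -4), (10, 19)) = 42.72
d((-1, -15), (10, 19)) = 35.7351

Closest pair: (-13, -23) and (-1, -15) with distance 14.4222

The closest pair is (-13, -23) and (-1, -15) with Euclidean distance 14.4222. For 7 points, brute-force pairwise comparison is shown above. For large n, the divide-and-conquer algorithm (sort by x, recurse on halves, check the dividing strip) achieves O(n log n).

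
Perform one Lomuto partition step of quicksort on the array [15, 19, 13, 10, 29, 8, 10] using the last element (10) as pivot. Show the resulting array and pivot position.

Lomuto partition with pivot = 10:

Initial array: [15, 19, 13, 10, 29, 8, 10]

arr[0]=15 > 10: no swap
arr[1]=19 > 10: no swap
arr[2]=13 > 10: no swap
arr[3]=10 <= 10: swap with position 0, array becomes [10, 19, 13, 15, 29, 8, 10]
arr[4]=29 > 10: no swap
arr[5]=8 <= 10: swap with position 1, array becomes [10, 8, 13, 15, 29, 19, 10]

Place pivot at position 2: [10, 8, 10, 15, 29, 19, 13]
Pivot position: 2

After partitioning with pivot 10, the array becomes [10, 8, 10, 15, 29, 19, 13]. The pivot is placed at index 2. All elements to the left of the pivot are <= 10, and all elements to the right are > 10.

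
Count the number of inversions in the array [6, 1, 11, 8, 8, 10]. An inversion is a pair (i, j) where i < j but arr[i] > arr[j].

Finding inversions in [6, 1, 11, 8, 8, 10]:

(0, 1): arr[0]=6 > arr[1]=1
(2, 3): arr[2]=11 > arr[3]=8
(2, 4): arr[2]=11 > arr[4]=8
(2, 5): arr[2]=11 > arr[5]=10

Total inversions: 4

The array has 4 inversion(s): (0,1), (2,3), (2,4), (2,5). Each pair (i,j) satisfies i < j and arr[i] > arr[j].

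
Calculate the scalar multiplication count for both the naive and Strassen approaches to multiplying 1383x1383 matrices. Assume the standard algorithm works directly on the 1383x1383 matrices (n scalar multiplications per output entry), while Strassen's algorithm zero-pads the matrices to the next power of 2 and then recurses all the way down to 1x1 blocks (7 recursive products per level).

Matrix multiplication for 1383x1383 matrices:

Strassen's algorithm requires power-of-2 dimensions. Pad 1383x1383 to 2048x2048 (next power of 2).

Standard algorithm: 1383^3 = 2645248887 multiplications
Strassen's algorithm: 7^(log2(2048)) = 7^11 = 1977326743 multiplications
Savings: 2645248887 - 1977326743 = 667922144 multiplications

Standard: 2645248887 multiplications (1383^3). Strassen: 1977326743 multiplications (7^11, after padding to 2048x2048). Strassen reduces 8 recursive multiplications to 7 at each level.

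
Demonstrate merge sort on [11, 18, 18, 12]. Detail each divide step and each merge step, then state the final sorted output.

Merge sort trace:

Split: [11, 18, 18, 12] -> [11, 18] and [18, 12]
  Split: [11, 18] -> [11] and [18]
  Merge: [11] + [18] -> [11, 18]
  Split: [18, 12] -> [18] and [12]
  Merge: [18] + [12] -> [12, 18]
Merge: [11, 18] + [12, 18] -> [11, 12, 18, 18]

Final sorted array: [11, 12, 18, 18]

The merge sort proceeds by recursively splitting the array and merging sorted halves.
After all merges, the sorted array is [11, 12, 18, 18].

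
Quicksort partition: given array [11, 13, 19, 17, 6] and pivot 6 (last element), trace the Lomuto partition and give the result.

Lomuto partition with pivot = 6:

Initial array: [11, 13, 19, 17, 6]

arr[0]=11 > 6: no swap
arr[1]=13 > 6: no swap
arr[2]=19 > 6: no swap
arr[3]=17 > 6: no swap

Place pivot at position 0: [6, 13, 19, 17, 11]
Pivot position: 0

After partitioning with pivot 6, the array becomes [6, 13, 19, 17, 11]. The pivot is placed at index 0. All elements to the left of the pivot are <= 6, and all elements to the right are > 6.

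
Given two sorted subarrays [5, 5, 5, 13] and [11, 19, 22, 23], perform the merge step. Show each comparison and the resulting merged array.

Merging process:

Compare 5 vs 11: take 5 from left. Merged: [5]
Compare 5 vs 11: take 5 from left. Merged: [5, 5]
Compare 5 vs 11: take 5 from left. Merged: [5, 5, 5]
Compare 13 vs 11: take 11 from right. Merged: [5, 5, 5, 11]
Compare 13 vs 19: take 13 from left. Merged: [5, 5, 5, 11, 13]
Append remaining from right: [19, 22, 23]. Merged: [5, 5, 5, 11, 13, 19, 22, 23]

Final merged array: [5, 5, 5, 11, 13, 19, 22, 23]
Total comparisons: 5

The merged array is [5, 5, 5, 11, 13, 19, 22, 23], requiring 5 comparisons. The merge step runs in O(n) time where n is the total number of elements.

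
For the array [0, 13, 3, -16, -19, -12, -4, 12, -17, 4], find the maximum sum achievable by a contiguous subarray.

Using Kadane's algorithm on [0, 13, 3, -16, -19, -12, -4, 12, -17, 4]:

Scanning through the array:
Position 1 (value 13): max_ending_here = 13, max_so_far = 13
Position 2 (value 3): max_ending_here = 16, max_so_far = 16
Position 3 (value -16): max_ending_here = 0, max_so_far = 16
Position 4 (value -19): max_ending_here = -19, max_so_far = 16
Position 5 (value -12): max_ending_here = -12, max_so_far = 16
Position 6 (value -4): max_ending_here = -4, max_so_far = 16
Position 7 (value 12): max_ending_here = 12, max_so_far = 16
Position 8 (value -17): max_ending_here = -5, max_so_far = 16
Position 9 (value 4): max_ending_here = 4, max_so_far = 16

Maximum subarray: [0, 13, 3]
Maximum sum: 16

The maximum subarray is [0, 13, 3] with sum 16. This subarray runs from index 0 to index 2.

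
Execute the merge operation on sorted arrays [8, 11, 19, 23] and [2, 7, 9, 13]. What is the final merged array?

Merging process:

Compare 8 vs 2: take 2 from right. Merged: [2]
Compare 8 vs 7: take 7 from right. Merged: [2, 7]
Compare 8 vs 9: take 8 from left. Merged: [2, 7, 8]
Compare 11 vs 9: take 9 from right. Merged: [2, 7, 8, 9]
Compare 11 vs 13: take 11 from left. Merged: [2, 7, 8, 9, 11]
Compare 19 vs 13: take 13 from right. Merged: [2, 7, 8, 9, 11, 13]
Append remaining from left: [19, 23]. Merged: [2, 7, 8, 9, 11, 13, 19, 23]

Final merged array: [2, 7, 8, 9, 11, 13, 19, 23]
Total comparisons: 6

The merged array is [2, 7, 8, 9, 11, 13, 19, 23], requiring 6 comparisons. The merge step runs in O(n) time where n is the total number of elements.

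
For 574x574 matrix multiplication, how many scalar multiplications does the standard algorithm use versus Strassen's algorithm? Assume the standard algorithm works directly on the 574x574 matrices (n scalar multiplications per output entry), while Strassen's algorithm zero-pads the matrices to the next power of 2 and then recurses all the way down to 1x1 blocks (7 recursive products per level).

Matrix multiplication for 574x574 matrices:

Strassen's algorithm requires power-of-2 dimensions. Pad 574x574 to 1024x1024 (next power of 2).

Standard algorithm: 574^3 = 189119224 multiplications
Strassen's algorithm: 7^(log2(1024)) = 7^10 = 282475249 multiplications
Difference: 189119224 - 282475249 = -93356025 (Strassen uses MORE here due to padding overhead — for small or just-over-power-of-2 n, padding can outweigh the per-level savings)

Standard: 189119224 multiplications (574^3). Strassen: 282475249 multiplications (7^10, after padding to 1024x1024). Strassen reduces 8 recursive multiplications to 7 at each level.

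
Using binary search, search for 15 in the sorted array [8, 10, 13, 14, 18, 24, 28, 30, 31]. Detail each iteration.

Binary search for 15 in [8, 10, 13, 14, 18, 24, 28, 30, 31]:

lo=0, hi=8, mid=4, arr[mid]=18 -> 18 > 15, search left half
lo=0, hi=3, mid=1, arr[mid]=10 -> 10 < 15, search right half
lo=2, hi=3, mid=2, arr[mid]=13 -> 13 < 15, search right half
lo=3, hi=3, mid=3, arr[mid]=14 -> 14 < 15, search right half
lo=4 > hi=3, target 15 not found

Binary search determines that 15 is not in the array after 4 comparisons. The search space was exhausted without finding the target.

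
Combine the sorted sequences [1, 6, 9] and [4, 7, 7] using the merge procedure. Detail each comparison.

Merging process:

Compare 1 vs 4: take 1 from left. Merged: [1]
Compare 6 vs 4: take 4 from right. Merged: [1, 4]
Compare 6 vs 7: take 6 from left. Merged: [1, 4, 6]
Compare 9 vs 7: take 7 from right. Merged: [1, 4, 6, 7]
Compare 9 vs 7: take 7 from right. Merged: [1, 4, 6, 7, 7]
Append remaining from left: [9]. Merged: [1, 4, 6, 7, 7, 9]

Final merged array: [1, 4, 6, 7, 7, 9]
Total comparisons: 5

The merged array is [1, 4, 6, 7, 7, 9], requiring 5 comparisons. The merge step runs in O(n) time where n is the total number of elements.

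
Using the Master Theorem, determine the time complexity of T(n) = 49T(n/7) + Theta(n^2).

Master Theorem for T(n) = 49T(n/7) + O(n^2):

a = 49, b = 7, c = 2
log_b(a) = log_7(49) = 2.0000

Case 2: c = 2 = log_7(49) = 2.0000
T(n) = O(n^2 log n) = O(n^2 log n)

For T(n) = 49T(n/7) + O(n^2): log_7(49) = 2.0000. This is Case 2 of the Master Theorem (c = log_b(a), equal work at all levels), giving O(n^2 log n).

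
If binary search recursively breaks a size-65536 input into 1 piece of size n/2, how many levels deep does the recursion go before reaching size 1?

For divide and conquer with division factor 2:

Problem sizes at each level:
Level 0: 65536
Level 1: 32768
Level 2: 16384
Level 3: 8192
Level 4: 4096
Level 5: 2048
Level 6: 1024
Level 7: 512
Level 8: 256
Level 9: 128
Level 10: 64
Level 11: 32
Level 12: 16
Level 13: 8
Level 14: 4
Level 15: 2
Level 16: 1

The root is level 0 and the size-1 base case is level 16 (the tree spans levels 0 through 16, i.e. 17 levels counting the root), so the depth is the number of divisions: log_2(65536) = 16

The recursion tree depth is log_2(65536) = 16. At each level, the problem size is divided by 2, so it takes 16 divisions to reduce to a base case of size 1. The algorithm makes 1 recursive call at each level.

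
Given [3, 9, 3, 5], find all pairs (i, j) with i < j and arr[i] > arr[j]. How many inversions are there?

Finding inversions in [3, 9, 3, 5]:

(1, 2): arr[1]=9 > arr[2]=3
(1, 3): arr[1]=9 > arr[3]=5

Total inversions: 2

The array has 2 inversion(s): (1,2), (1,3). Each pair (i,j) satisfies i < j and arr[i] > arr[j].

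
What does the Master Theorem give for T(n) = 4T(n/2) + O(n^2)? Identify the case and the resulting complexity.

Master Theorem for T(n) = 4T(n/2) + O(n^2):

a = 4, b = 2, c = 2
log_b(a) = log_2(4) = 2.0000

Case 2: c = 2 = log_2(4) = 2.0000
T(n) = O(n^2 log n) = O(n^2 log n)

For T(n) = 4T(n/2) + O(n^2): log_2(4) = 2.0000. This is Case 2 of the Master Theorem (c = log_b(a), equal work at all levels), giving O(n^2 log n).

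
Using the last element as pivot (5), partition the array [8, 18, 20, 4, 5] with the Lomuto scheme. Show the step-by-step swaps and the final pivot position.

Lomuto partition with pivot = 5:

Initial array: [8, 18, 20, 4, 5]

arr[0]=8 > 5: no swap
arr[1]=18 > 5: no swap
arr[2]=20 > 5: no swap
arr[3]=4 <= 5: swap with position 0, array becomes [4, 18, 20, 8, 5]

Place pivot at position 1: [4, 5, 20, 8, 18]
Pivot position: 1

After partitioning with pivot 5, the array becomes [4, 5, 20, 8, 18]. The pivot is placed at index 1. All elements to the left of the pivot are <= 5, and all elements to the right are > 5.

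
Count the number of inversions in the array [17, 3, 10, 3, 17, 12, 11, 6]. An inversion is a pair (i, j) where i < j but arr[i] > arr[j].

Finding inversions in [17, 3, 10, 3, 17, 12, 11, 6]:

(0, 1): arr[0]=17 > arr[1]=3
(0, 2): arr[0]=17 > arr[2]=10
(0, 3): arr[0]=17 > arr[3]=3
(0, 5): arr[0]=17 > arr[5]=12
(0, 6): arr[0]=17 > arr[6]=11
(0, 7): arr[0]=17 > arr[7]=6
(2, 3): arr[2]=10 > arr[3]=3
(2, 7): arr[2]=10 > arr[7]=6
(4, 5): arr[4]=17 > arr[5]=12
(4, 6): arr[4]=17 > arr[6]=11
(4, 7): arr[4]=17 > arr[7]=6
(5, 6): arr[5]=12 > arr[6]=11
(5, 7): arr[5]=12 > arr[7]=6
(6, 7): arr[6]=11 > arr[7]=6

Total inversions: 14

The array has 14 inversion(s): (0,1), (0,2), (0,3), (0,5), (0,6), (0,7), (2,3), (2,7), (4,5), (4,6), (4,7), (5,6), (5,7), (6,7). Each pair (i,j) satisfies i < j and arr[i] > arr[j].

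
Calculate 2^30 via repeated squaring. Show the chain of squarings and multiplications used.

Computing 2^30 by squaring (build up from 2^1; each line after the first costs one multiplication):

2^1 = 2
2^2 = (2^1)^2 = 2^2 = 4
2^3 = 2 * 2^2 = 2 * 4 = 8
2^6 = (2^3)^2 = 8^2 = 64
2^7 = 2 * 2^6 = 2 * 64 = 128
2^14 = (2^7)^2 = 128^2 = 16384
2^15 = 2 * 2^14 = 2 * 16384 = 32768
2^30 = (2^15)^2 = 32768^2 = 1073741824

Result: 1073741824
Multiplications needed: 7 (7 lines after 2^1)

2^30 = 1073741824. Using exponentiation by squaring, this requires 7 multiplications. The key idea: if the exponent is even, square the half-power; if odd, multiply by the base once.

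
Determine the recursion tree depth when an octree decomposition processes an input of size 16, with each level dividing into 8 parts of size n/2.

For divide and conquer with division factor 2:

Problem sizes at each level:
Level 0: 16
Level 1: 8
Level 2: 4
Level 3: 2
Level 4: 1

The root is level 0 and the size-1 base case is level 4 (the tree spans levels 0 through 4, i.e. 5 levels counting the root), so the depth is the number of divisions: log_2(16) = 4

The recursion tree depth is log_2(16) = 4. At each level, the problem size is divided by 2, so it takes 4 divisions to reduce to a base case of size 1. The algorithm makes 8 recursive calls at each level.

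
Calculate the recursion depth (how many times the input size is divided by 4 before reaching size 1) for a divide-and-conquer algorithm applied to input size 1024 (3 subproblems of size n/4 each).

For divide and conquer with division factor 4:

Problem sizes at each level:
Level 0: 1024
Level 1: 256
Level 2: 64
Level 3: 16
Level 4: 4
Level 5: 1

The root is level 0 and the size-1 base case is level 5 (the tree spans levels 0 through 5, i.e. 6 levels counting the root), so the depth is the number of divisions: log_4(1024) = 5

The recursion tree depth is log_4(1024) = 5. At each level, the problem size is divided by 4, so it takes 5 divisions to reduce to a base case of size 1. The algorithm makes 3 recursive calls at each level.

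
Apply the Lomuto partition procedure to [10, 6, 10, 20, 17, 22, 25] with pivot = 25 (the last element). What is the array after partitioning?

Lomuto partition with pivot = 25:

Initial array: [10, 6, 10, 20, 17, 22, 25]

arr[0]=10 <= 25: swap with position 0, array becomes [10, 6, 10, 20, 17, 22, 25]
arr[1]=6 <= 25: swap with position 1, array becomes [10, 6, 10, 20, 17, 22, 25]
arr[2]=10 <= 25: swap with position 2, array becomes [10, 6, 10, 20, 17, 22, 25]
arr[3]=20 <= 25: swap with position 3, array becomes [10, 6, 10, 20, 17, 22, 25]
arr[4]=17 <= 25: swap with position 4, array becomes [10, 6, 10, 20, 17, 22, 25]
arr[5]=22 <= 25: swap with position 5, array becomes [10, 6, 10, 20, 17, 22, 25]

Place pivot at position 6: [10, 6, 10, 20, 17, 22, 25]
Pivot position: 6

After partitioning with pivot 25, the array becomes [10, 6, 10, 20, 17, 22, 25]. The pivot is placed at index 6. All elements to the left of the pivot are <= 25, and all elements to the right are > 25.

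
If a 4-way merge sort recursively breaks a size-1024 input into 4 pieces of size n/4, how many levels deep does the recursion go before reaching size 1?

For divide and conquer with division factor 4:

Problem sizes at each level:
Level 0: 1024
Level 1: 256
Level 2: 64
Level 3: 16
Level 4: 4
Level 5: 1

The root is level 0 and the size-1 base case is level 5 (the tree spans levels 0 through 5, i.e. 6 levels counting the root), so the depth is the number of divisions: log_4(1024) = 5

The recursion tree depth is log_4(1024) = 5. At each level, the problem size is divided by 4, so it takes 5 divisions to reduce to a base case of size 1. The algorithm makes 4 recursive calls at each level.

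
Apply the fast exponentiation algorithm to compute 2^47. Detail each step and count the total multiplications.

Computing 2^47 by squaring (build up from 2^1; each line after the first costs one multiplication):

2^1 = 2
2^2 = (2^1)^2 = 2^2 = 4
2^4 = (2^2)^2 = 4^2 = 16
2^5 = 2 * 2^4 = 2 * 16 = 32
2^10 = (2^5)^2 = 32^2 = 1024
2^11 = 2 * 2^10 = 2 * 1024 = 2048
2^22 = (2^11)^2 = 2048^2 = 4194304
2^23 = 2 * 2^22 = 2 * 4194304 = 8388608
2^46 = (2^23)^2 = 8388608^2 = 70368744177664
2^47 = 2 * 2^46 = 2 * 70368744177664 = 140737488355328

Result: 140737488355328
Multiplications needed: 9 (9 lines after 2^1)

2^47 = 140737488355328. Using exponentiation by squaring, this requires 9 multiplications. The key idea: if the exponent is even, square the half-power; if odd, multiply by the base once.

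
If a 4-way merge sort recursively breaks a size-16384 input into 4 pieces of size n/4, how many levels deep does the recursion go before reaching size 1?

For divide and conquer with division factor 4:

Problem sizes at each level:
Level 0: 16384
Level 1: 4096
Level 2: 1024
Level 3: 256
Level 4: 64
Level 5: 16
Level 6: 4
Level 7: 1

The root is level 0 and the size-1 base case is level 7 (the tree spans levels 0 through 7, i.e. 8 levels counting the root), so the depth is the number of divisions: log_4(16384) = 7

The recursion tree depth is log_4(16384) = 7. At each level, the problem size is divided by 4, so it takes 7 divisions to reduce to a base case of size 1. The algorithm makes 4 recursive calls at each level.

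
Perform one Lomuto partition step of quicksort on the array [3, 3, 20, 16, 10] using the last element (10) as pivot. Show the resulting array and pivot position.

Lomuto partition with pivot = 10:

Initial array: [3, 3, 20, 16, 10]

arr[0]=3 <= 10: swap with position 0, array becomes [3, 3, 20, 16, 10]
arr[1]=3 <= 10: swap with position 1, array becomes [3, 3, 20, 16, 10]
arr[2]=20 > 10: no swap
arr[3]=16 > 10: no swap

Place pivot at position 2: [3, 3, 10, 16, 20]
Pivot position: 2

After partitioning with pivot 10, the array becomes [3, 3, 10, 16, 20]. The pivot is placed at index 2. All elements to the left of the pivot are <= 10, and all elements to the right are > 10.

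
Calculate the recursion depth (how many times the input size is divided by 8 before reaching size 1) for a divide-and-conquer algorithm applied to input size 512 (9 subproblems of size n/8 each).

For divide and conquer with division factor 8:

Problem sizes at each level:
Level 0: 512
Level 1: 64
Level 2: 8
Level 3: 1

The root is level 0 and the size-1 base case is level 3 (the tree spans levels 0 through 3, i.e. 4 levels counting the root), so the depth is the number of divisions: log_8(512) = 3

The recursion tree depth is log_8(512) = 3. At each level, the problem size is divided by 8, so it takes 3 divisions to reduce to a base case of size 1. The algorithm makes 9 recursive calls at each level.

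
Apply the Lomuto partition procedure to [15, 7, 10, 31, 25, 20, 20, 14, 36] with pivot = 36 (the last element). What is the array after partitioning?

Lomuto partition with pivot = 36:

Initial array: [15, 7, 10, 31, 25, 20, 20, 14, 36]

arr[0]=15 <= 36: swap with position 0, array becomes [15, 7, 10, 31, 25, 20, 20, 14, 36]
arr[1]=7 <= 36: swap with position 1, array becomes [15, 7, 10, 31, 25, 20, 20, 14, 36]
arr[2]=10 <= 36: swap with position 2, array becomes [15, 7, 10, 31, 25, 20, 20, 14, 36]
arr[3]=31 <= 36: swap with position 3, array becomes [15, 7, 10, 31, 25, 20, 20, 14, 36]
arr[4]=25 <= 36: swap with position 4, array becomes [15, 7, 10, 31, 25, 20, 20, 14, 36]
arr[5]=20 <= 36: swap with position 5, array becomes [15, 7, 10, 31, 25, 20, 20, 14, 36]
arr[6]=20 <= 36: swap with position 6, array becomes [15, 7, 10, 31, 25, 20, 20, 14, 36]
arr[7]=14 <= 36: swap with position 7, array becomes [15, 7, 10, 31, 25, 20, 20, 14, 36]

Place pivot at position 8: [15, 7, 10, 31, 25, 20, 20, 14, 36]
Pivot position: 8

After partitioning with pivot 36, the array becomes [15, 7, 10, 31, 25, 20, 20, 14, 36]. The pivot is placed at index 8. All elements to the left of the pivot are <= 36, and all elements to the right are > 36.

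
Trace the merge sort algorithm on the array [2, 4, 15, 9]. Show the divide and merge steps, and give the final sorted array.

Merge sort trace:

Split: [2, 4, 15, 9] -> [2, 4] and [15, 9]
  Split: [2, 4] -> [2] and [4]
  Merge: [2] + [4] -> [2, 4]
  Split: [15, 9] -> [15] and [9]
  Merge: [15] + [9] -> [9, 15]
Merge: [2, 4] + [9, 15] -> [2, 4, 9, 15]

Final sorted array: [2, 4, 9, 15]

The merge sort proceeds by recursively splitting the array and merging sorted halves.
After all merges, the sorted array is [2, 4, 9, 15].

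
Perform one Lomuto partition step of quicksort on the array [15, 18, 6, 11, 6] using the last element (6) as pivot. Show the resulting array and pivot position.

Lomuto partition with pivot = 6:

Initial array: [15, 18, 6, 11, 6]

arr[0]=15 > 6: no swap
arr[1]=18 > 6: no swap
arr[2]=6 <= 6: swap with position 0, array becomes [6, 18, 15, 11, 6]
arr[3]=11 > 6: no swap

Place pivot at position 1: [6, 6, 15, 11, 18]
Pivot position: 1

After partitioning with pivot 6, the array becomes [6, 6, 15, 11, 18]. The pivot is placed at index 1. All elements to the left of the pivot are <= 6, and all elements to the right are > 6.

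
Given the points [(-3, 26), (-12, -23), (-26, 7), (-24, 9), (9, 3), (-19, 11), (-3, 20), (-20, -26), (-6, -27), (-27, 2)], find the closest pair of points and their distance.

Computing all pairwise distances among 10 points:

d((-3, 26), (-12, -23)) = 49.8197
d((-3, 26), (-26, 7)) = 29.8329
d((-3, 26), (-24, 9)) = 27.0185
d((-3, 26), (9, 3)) = 25.9422
d((-3, 26), (-19, 11)) = 21.9317
d((-3, 26), (-3, 20)) = 6.0
d((-3, 26), (-20, -26)) = 54.7083
d((-3, 26), (-6, -27)) = 53.0848
d((-3, 26), (-27, 2)) = 33.9411
d((-12, -23), (-26, 7)) = 33.1059
d((-12, -23), (-24, 9)) = 34.176
d((-12, -23), (9, 3)) = 33.4215
d((-12, -23), (-19, 11)) = 34.7131
d((-12, -23), (-3, 20)) = 43.9318
d((-12, -23), (-20, -26)) = 8.544
d((-12, -23), (-6, -27)) = 7.2111
d((-12, -23), (-27, 2)) = 29.1548
d((-26, 7), (-24, 9)) = 2.8284 <-- minimum
d((-26, 7), (9, 3)) = 35.2278
d((-26, 7), (-19, 11)) = 8.0623
d((-26, 7), (-3, 20)) = 26.4197
d((-26, 7), (-20, -26)) = 33.541
d((-26, 7), (-6, -27)) = 39.4462
d((-26, 7), (-27, 2)) = 5.099
d((-24, 9), (9, 3)) = 33.541
d((-24, 9), (-19, 11)) = 5.3852
d((-24, 9), (-3, 20)) = 23.7065
d((-24, 9), (-20, -26)) = 35.2278
d((-24, 9), (-6, -27)) = 40.2492
d((-24, 9), (-27, 2)) = 7.6158
d((9, 3), (-19, 11)) = 29.1204
d((9, 3), (-3, 20)) = 20.8087
d((9, 3), (-20, -26)) = 41.0122
d((9, 3), (-6, -27)) = 33.541
d((9, 3), (-27, 2)) = 36.0139
d((-19, 11), (-3, 20)) = 18.3576
d((-19, 11), (-20, -26)) = 37.0135
d((-19, 11), (-6, -27)) = 40.1622
d((-19, 11), (-27, 2)) = 12.0416
d((-3, 20), (-20, -26)) = 49.0408
d((-3, 20), (-6, -27)) = 47.0956
d((-3, 20), (-27, 2)) = 30.0
d((-20, -26), (-6, -27)) = 14.0357
d((-20, -26), (-27, 2)) = 28.8617
d((-6, -27), (-27, 2)) = 35.805

Closest pair: (-26, 7) and (-24, 9) with distance 2.8284

The closest pair is (-26, 7) and (-24, 9) with Euclidean distance 2.8284. For 10 points, brute-force pairwise comparison is shown above. For large n, the divide-and-conquer algorithm (sort by x, recurse on halves, check the dividing strip) achieves O(n log n).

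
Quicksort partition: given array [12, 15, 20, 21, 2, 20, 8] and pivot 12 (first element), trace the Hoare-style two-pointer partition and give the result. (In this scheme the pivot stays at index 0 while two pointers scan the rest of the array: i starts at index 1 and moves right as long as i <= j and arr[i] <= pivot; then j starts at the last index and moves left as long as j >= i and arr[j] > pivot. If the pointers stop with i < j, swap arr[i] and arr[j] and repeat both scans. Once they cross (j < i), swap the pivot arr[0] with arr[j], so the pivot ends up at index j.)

Hoare-style two-pointer partition with pivot = 12:

Initial array: [12, 15, 20, 21, 2, 20, 8]

Pointers start at i = 1, j = 6.
i stops at index 1 (arr[1]=15 > 12), j stops at index 6 (arr[6]=8 <= 12): swap arr[1] and arr[6], array becomes [12, 8, 20, 21, 2, 20, 15]
i stops at index 2 (arr[2]=20 > 12), j stops at index 4 (arr[4]=2 <= 12): swap arr[2] and arr[4], array becomes [12, 8, 2, 21, 20, 20, 15]
i ends at 3, j ends at 2: the pointers have crossed (j < i), so scanning stops.

Swap pivot arr[0] with arr[2] to place pivot at position 2: [2, 8, 12, 21, 20, 20, 15]
Pivot position: 2

After partitioning with pivot 12, the array becomes [2, 8, 12, 21, 20, 20, 15]. The pivot is placed at index 2. All elements to the left of the pivot are <= 12, and all elements to the right are > 12.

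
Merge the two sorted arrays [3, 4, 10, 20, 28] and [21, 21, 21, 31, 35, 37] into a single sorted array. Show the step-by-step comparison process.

Merging process:

Compare 3 vs 21: take 3 from left. Merged: [3]
Compare 4 vs 21: take 4 from left. Merged: [3, 4]
Compare 10 vs 21: take 10 from left. Merged: [3, 4, 10]
Compare 20 vs 21: take 20 from left. Merged: [3, 4, 10, 20]
Compare 28 vs 21: take 21 from right. Merged: [3, 4, 10, 20, 21]
Compare 28 vs 21: take 21 from right. Merged: [3, 4, 10, 20, 21, 21]
Compare 28 vs 21: take 21 from right. Merged: [3, 4, 10, 20, 21, 21, 21]
Compare 28 vs 31: take 28 from left. Merged: [3, 4, 10, 20, 21, 21, 21, 28]
Append remaining from right: [31, 35, 37]. Merged: [3, 4, 10, 20, 21, 21, 21, 28, 31, 35, 37]

Final merged array: [3, 4, 10, 20, 21, 21, 21, 28, 31, 35, 37]
Total comparisons: 8

The merged array is [3, 4, 10, 20, 21, 21, 21, 28, 31, 35, 37], requiring 8 comparisons. The merge step runs in O(n) time where n is the total number of elements.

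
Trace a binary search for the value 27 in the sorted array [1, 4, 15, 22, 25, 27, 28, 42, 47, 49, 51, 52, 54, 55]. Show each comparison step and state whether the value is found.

Binary search for 27 in [1, 4, 15, 22, 25, 27, 28, 42, 47, 49, 51, 52, 54, 55]:

lo=0, hi=13, mid=6, arr[mid]=28 -> 28 > 27, search left half
lo=0, hi=5, mid=2, arr[mid]=15 -> 15 < 27, search right half
lo=3, hi=5, mid=4, arr[mid]=25 -> 25 < 27, search right half
lo=5, hi=5, mid=5, arr[mid]=27 -> Found target at index 5!

Binary search finds 27 at index 5 after 4 comparisons. The search repeatedly halves the search space by comparing with the middle element.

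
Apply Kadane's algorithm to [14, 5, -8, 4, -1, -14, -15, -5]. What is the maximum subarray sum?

Using Kadane's algorithm on [14, 5, -8, 4, -1, -14, -15, -5]:

Scanning through the array:
Position 1 (value 5): max_ending_here = 19, max_so_far = 19
Position 2 (value -8): max_ending_here = 11, max_so_far = 19
Position 3 (value 4): max_ending_here = 15, max_so_far = 19
Position 4 (value -1): max_ending_here = 14, max_so_far = 19
Position 5 (value -14): max_ending_here = 0, max_so_far = 19
Position 6 (value -15): max_ending_here = -15, max_so_far = 19
Position 7 (value -5): max_ending_here = -5, max_so_far = 19

Maximum subarray: [14, 5]
Maximum sum: 19

The maximum subarray is [14, 5] with sum 19. This subarray runs from index 0 to index 1.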